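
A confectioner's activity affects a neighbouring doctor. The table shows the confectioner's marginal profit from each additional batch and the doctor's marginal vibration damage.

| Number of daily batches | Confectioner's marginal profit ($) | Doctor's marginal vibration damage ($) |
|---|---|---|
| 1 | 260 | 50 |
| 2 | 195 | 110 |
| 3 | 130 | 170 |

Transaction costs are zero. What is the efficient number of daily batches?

Bargaining reaches the level where marginal profit last exceeds marginal vibration damage.
That holds through level 2 (195 ≥ 110) but not at 3 (130 < 170).

2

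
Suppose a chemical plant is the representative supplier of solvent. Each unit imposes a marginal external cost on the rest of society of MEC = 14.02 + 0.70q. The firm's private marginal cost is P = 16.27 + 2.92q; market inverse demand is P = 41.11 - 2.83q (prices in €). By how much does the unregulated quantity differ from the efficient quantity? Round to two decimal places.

Market equilibrium (private): 16.27 + 2.92q = 41.11 - 2.83q → q_m = 4.3200.
Social marginal cost = private MC + MEC = 30.29 + 3.62q.
Set SMC = demand: 30.29 + 3.62q = 41.11 - 2.83q → q* = 1.6775.
Gap = |4.3200 − 1.6775| = 2.6425.

2.64 units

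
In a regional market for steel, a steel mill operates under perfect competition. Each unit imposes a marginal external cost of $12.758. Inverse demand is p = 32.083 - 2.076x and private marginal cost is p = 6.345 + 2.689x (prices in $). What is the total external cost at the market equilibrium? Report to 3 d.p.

Market equilibrium (private): 6.345 + 2.689x = 32.083 - 2.076x → x_m = 5.4015.
Total external cost = MEC × x_m = 12.758 × 5.4015 = 68.9123.

$68.912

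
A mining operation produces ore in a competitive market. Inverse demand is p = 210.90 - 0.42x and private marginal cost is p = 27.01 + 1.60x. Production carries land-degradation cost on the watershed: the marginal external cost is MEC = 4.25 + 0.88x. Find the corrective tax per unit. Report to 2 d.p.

Social marginal cost = private MC + MEC = 31.26 + 2.48x.
Set SMC = demand: 31.26 + 2.48x = 210.90 - 0.42x → x* = 61.9448.
The Pigouvian tax equals MEC at x*: 4.25 + 0.88×61.9448 = 58.7614.

tax = 58.76 per unit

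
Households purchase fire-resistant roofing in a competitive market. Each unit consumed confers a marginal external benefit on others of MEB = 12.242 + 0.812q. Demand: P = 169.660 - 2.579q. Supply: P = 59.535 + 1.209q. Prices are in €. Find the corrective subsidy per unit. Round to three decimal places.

subsidy = €45.630 per unit

Social marginal benefit = demand + MEB = 181.902 - 1.767q.
Set SMB = MC: 181.902 - 1.767q = 59.535 + 1.209q → q* = 41.1179.
The Pigouvian subsidy equals MEB at q*: 12.242 + 0.812×41.1179 = 45.6297.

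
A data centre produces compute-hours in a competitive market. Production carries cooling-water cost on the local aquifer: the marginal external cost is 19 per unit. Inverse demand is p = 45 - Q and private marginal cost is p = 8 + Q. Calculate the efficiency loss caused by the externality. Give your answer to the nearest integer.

Market equilibrium (private): 8 + Q = 45 - Q → Q_m = 18.5000.
Social marginal cost = private MC + MEC = 27 + Q.
Set SMC = demand: 27 + Q = 45 - Q → Q* = 9.0000.
Height of the DWL triangle at Q_m is SMC(Q_m) − demand(Q_m) = MEC(Q_m) = 19.0000.
DWL = ½ × 9.5000 × 19.0000 = 90.2500.

DWL = 90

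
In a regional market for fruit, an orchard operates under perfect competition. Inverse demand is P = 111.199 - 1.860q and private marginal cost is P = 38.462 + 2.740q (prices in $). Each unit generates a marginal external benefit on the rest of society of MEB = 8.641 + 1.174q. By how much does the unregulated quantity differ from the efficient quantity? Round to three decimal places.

Market equilibrium (private): 38.462 + 2.740q = 111.199 - 1.860q → q_m = 15.8124.
Social marginal cost = private MC − MEB = 29.821 + 1.566q.
Set SMC = demand: 29.821 + 1.566q = 111.199 - 1.860q → q* = 23.7531.
Gap = |15.8124 − 23.7531| = 7.9407.

7.941 units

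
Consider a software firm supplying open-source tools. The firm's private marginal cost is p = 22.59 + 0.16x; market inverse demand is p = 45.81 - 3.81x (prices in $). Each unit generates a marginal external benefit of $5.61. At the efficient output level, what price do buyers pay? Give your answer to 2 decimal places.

Social marginal cost = private MC − MEB = 16.98 + 0.16x.
Set SMC = demand: 16.98 + 0.16x = 45.81 - 3.81x → x* = 7.2620.
Consumer price on the demand curve at x*: 45.81 − 3.81×7.2620 = 18.1418.

P = $18.14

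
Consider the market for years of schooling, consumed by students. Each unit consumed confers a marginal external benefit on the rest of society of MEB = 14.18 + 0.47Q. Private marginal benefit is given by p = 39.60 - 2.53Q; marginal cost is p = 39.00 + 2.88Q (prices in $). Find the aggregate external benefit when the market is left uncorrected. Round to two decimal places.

Market equilibrium (private): 39.00 + 2.88Q = 39.60 - 2.53Q → Q_m = 0.1109.
Total external benefit = ∫₀^{Q_m} (14.18 + 0.47Q) dQ = 14.18×0.1109 + ½×0.47×0.1109² = 1.5755.

$1.58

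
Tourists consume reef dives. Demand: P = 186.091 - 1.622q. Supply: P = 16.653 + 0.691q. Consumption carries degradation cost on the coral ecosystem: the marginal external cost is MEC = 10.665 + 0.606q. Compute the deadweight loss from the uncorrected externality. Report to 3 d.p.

Market equilibrium (private): 16.653 + 0.691q = 186.091 - 1.622q → q_m = 73.2546.
Social marginal benefit = demand − MEC = 175.426 - 2.228q.
Set SMB = MC: 175.426 - 2.228q = 16.653 + 0.691q → q* = 54.3929.
The welfare-loss triangle has base |q_m − q*| and height MEC(q_m) (the vertical gap between SMB and MC is zero at q* and MEC at q_m).
DWL = ½ × 18.8617 × 55.0573 = 519.2371.

DWL = 519.237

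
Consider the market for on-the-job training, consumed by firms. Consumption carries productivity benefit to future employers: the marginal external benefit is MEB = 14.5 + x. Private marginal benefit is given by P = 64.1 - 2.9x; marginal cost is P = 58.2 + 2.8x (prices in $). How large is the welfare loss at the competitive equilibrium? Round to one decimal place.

Market equilibrium (private): 58.2 + 2.8x = 64.1 - 2.9x → x_m = 1.0351.
Social marginal benefit = demand + MEB = 78.6 - 1.9x.
Set SMB = MC: 78.6 - 1.9x = 58.2 + 2.8x → x* = 4.3404.
The loss is the area between SMB and MC from x* to x_m; with linear curves that's a triangle of height MEB(x_m).
DWL = ½ × 3.3053 × 15.5351 = 25.6741.

DWL = $25.7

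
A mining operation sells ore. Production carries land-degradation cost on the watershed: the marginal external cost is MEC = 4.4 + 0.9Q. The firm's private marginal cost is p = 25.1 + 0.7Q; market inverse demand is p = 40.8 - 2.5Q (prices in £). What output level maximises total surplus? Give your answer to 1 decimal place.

Q* = 2.8

Social marginal cost = private MC + MEC = 29.5 + 1.6Q.
Set SMC = demand: 29.5 + 1.6Q = 40.8 - 2.5Q → Q* = 2.7561.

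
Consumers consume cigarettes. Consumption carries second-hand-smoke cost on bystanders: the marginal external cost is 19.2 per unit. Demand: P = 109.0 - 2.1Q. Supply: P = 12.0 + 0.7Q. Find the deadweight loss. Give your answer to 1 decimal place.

DWL = 65.8

Market equilibrium (private): 12.0 + 0.7Q = 109.0 - 2.1Q → Q_m = 34.6429.
Social marginal benefit = demand − MEC = 89.8 - 2.1Q.
Set SMB = MC: 89.8 - 2.1Q = 12.0 + 0.7Q → Q* = 27.7857.
Height of the DWL triangle at Q_m is MC(Q_m) − SMB(Q_m) = MEC(Q_m) = 19.2000.
DWL = ½ × 6.8572 × 19.2000 = 65.8291.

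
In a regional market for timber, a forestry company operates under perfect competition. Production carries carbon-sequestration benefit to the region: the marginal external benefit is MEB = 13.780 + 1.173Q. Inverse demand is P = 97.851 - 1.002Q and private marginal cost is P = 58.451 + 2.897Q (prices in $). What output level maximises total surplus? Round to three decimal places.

Social marginal cost = private MC − MEB = 44.671 + 1.724Q.
Set SMC = demand: 44.671 + 1.724Q = 97.851 - 1.002Q → Q* = 19.5084.

Q* = 19.508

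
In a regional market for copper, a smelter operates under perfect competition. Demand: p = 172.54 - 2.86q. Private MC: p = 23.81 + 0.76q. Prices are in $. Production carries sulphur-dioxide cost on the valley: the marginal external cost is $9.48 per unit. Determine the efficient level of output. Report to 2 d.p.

q* = 38.47

Social marginal cost = private MC + MEC = 33.29 + 0.76q.
Set SMC = demand: 33.29 + 0.76q = 172.54 - 2.86q → q* = 38.4669.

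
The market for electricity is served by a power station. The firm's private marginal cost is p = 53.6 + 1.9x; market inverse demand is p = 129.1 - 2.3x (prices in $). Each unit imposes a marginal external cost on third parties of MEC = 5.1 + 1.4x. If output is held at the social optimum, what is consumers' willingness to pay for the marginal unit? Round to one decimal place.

Social marginal cost = private MC + MEC = 58.7 + 3.3x.
Set SMC = demand: 58.7 + 3.3x = 129.1 - 2.3x → x* = 12.5714.
Consumer price on the demand curve at x*: 129.1 − 2.3×12.5714 = 100.1858.

P = $100.2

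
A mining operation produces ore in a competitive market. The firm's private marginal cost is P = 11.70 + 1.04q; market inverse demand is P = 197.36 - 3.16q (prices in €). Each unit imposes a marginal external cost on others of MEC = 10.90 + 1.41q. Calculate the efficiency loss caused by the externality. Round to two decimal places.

Market equilibrium (private): 11.70 + 1.04q = 197.36 - 3.16q → q_m = 44.2048.
Social marginal cost = private MC + MEC = 22.60 + 2.45q.
Set SMC = demand: 22.60 + 2.45q = 197.36 - 3.16q → q* = 31.1515.
The welfare-loss triangle has base |q_m − q*| and height MEC(q_m) (the vertical gap between SMC and demand is zero at q* and MEC at q_m).
DWL = ½ × 13.0533 × 73.2287 = 477.9381.

DWL = €477.94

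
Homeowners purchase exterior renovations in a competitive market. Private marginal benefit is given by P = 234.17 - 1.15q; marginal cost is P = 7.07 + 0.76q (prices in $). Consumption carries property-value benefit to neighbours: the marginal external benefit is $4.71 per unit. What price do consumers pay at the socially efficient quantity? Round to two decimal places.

Social marginal benefit = demand + MEB = 238.88 - 1.15q.
Set SMB = MC: 238.88 - 1.15q = 7.07 + 0.76q → q* = 121.3665.
Consumer price on the demand curve at q*: 234.17 − 1.15×121.3665 = 94.5985.

P = $94.60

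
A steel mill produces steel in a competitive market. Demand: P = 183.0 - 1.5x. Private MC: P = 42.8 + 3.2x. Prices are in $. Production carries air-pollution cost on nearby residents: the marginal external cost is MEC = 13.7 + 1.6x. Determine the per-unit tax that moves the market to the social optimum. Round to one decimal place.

tax = $45.8 per unit

Social marginal cost = private MC + MEC = 56.5 + 4.8x.
Set SMC = demand: 56.5 + 4.8x = 183.0 - 1.5x → x* = 20.0794.
The Pigouvian tax equals MEC at x*: 13.7 + 1.6×20.0794 = 45.8270.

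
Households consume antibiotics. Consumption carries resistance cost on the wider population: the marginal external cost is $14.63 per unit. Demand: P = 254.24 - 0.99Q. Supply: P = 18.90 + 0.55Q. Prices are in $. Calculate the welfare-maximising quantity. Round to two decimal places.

Q* = 143.32

Social marginal benefit = demand − MEC = 239.61 - 0.99Q.
Set SMB = MC: 239.61 - 0.99Q = 18.90 + 0.55Q → Q* = 143.3182.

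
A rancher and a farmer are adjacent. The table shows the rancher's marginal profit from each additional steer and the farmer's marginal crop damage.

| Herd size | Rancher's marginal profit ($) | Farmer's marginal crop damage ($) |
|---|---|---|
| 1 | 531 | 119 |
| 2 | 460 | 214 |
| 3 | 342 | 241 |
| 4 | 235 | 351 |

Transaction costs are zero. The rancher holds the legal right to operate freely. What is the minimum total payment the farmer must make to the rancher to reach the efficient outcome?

$235

Left alone the rancher would choose level 4 (marginal profit stays positive).
Efficient level: k* = 3 (marginal profit ≥ marginal crop damage through 3).
The farmer must at least cover the rancher's forgone profit from cutting 4→3: 235 = 235.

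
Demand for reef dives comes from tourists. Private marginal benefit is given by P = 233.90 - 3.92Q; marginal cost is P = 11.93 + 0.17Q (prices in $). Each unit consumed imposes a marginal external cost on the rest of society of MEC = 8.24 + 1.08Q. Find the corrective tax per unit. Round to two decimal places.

Social marginal benefit = demand − MEC = 225.66 - 5.00Q.
Set SMB = MC: 225.66 - 5.00Q = 11.93 + 0.17Q → Q* = 41.3404.
The Pigouvian tax equals MEC at Q*: 8.24 + 1.08×41.3404 = 52.8876.

tax = $52.89 per unit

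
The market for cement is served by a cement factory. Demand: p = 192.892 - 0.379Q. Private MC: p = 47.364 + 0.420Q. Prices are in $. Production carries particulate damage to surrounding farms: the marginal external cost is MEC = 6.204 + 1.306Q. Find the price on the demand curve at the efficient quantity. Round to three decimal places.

P = $167.807

Social marginal cost = private MC + MEC = 53.568 + 1.726Q.
Set SMC = demand: 53.568 + 1.726Q = 192.892 - 0.379Q → Q* = 66.1872.
Consumer price on the demand curve at Q*: 192.892 − 0.379×66.1872 = 167.8071.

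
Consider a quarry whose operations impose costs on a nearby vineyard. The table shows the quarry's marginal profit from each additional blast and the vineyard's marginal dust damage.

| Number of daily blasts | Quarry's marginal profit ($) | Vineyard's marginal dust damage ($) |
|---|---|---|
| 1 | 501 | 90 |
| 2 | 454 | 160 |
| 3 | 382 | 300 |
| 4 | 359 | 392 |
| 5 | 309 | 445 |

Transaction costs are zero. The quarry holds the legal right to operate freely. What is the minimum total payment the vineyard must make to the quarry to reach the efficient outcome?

$668

Left alone the quarry would choose level 5 (marginal profit stays positive).
Efficient level: k* = 3 (marginal profit ≥ marginal dust damage through 3).
The vineyard must at least cover the quarry's forgone profit from cutting 5→3: 359 + 309 = 668.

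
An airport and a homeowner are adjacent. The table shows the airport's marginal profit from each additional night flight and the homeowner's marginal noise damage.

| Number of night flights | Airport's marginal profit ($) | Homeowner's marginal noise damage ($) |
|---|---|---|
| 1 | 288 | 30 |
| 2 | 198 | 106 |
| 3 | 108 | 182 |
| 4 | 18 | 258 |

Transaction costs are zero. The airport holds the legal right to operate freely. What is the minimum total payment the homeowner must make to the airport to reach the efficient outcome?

Left alone the airport would choose level 4 (marginal profit stays positive).
Efficient level: k* = 2 (marginal profit ≥ marginal noise damage through 2).
The homeowner must at least cover the airport's forgone profit from cutting 4→2: 108 + 18 = 126.

$126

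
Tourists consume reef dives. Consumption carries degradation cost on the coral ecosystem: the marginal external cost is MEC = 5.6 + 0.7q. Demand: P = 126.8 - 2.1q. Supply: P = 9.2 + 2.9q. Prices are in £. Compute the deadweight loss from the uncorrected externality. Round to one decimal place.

DWL = £42.7

Market equilibrium (private): 9.2 + 2.9q = 126.8 - 2.1q → q_m = 23.5200.
Social marginal benefit = demand − MEC = 121.2 - 2.8q.
Set SMB = MC: 121.2 - 2.8q = 9.2 + 2.9q → q* = 19.6491.
Height of the DWL triangle at q_m is MC(q_m) − SMB(q_m) = MEC(q_m) = 22.0640.
DWL = ½ × 3.8709 × 22.0640 = 42.7038.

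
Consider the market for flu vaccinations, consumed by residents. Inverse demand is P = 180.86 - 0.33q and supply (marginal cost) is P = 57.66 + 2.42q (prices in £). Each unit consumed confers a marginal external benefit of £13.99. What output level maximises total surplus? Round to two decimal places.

q* = 49.89

Social marginal benefit = demand + MEB = 194.85 - 0.33q.
Set SMB = MC: 194.85 - 0.33q = 57.66 + 2.42q → q* = 49.8873.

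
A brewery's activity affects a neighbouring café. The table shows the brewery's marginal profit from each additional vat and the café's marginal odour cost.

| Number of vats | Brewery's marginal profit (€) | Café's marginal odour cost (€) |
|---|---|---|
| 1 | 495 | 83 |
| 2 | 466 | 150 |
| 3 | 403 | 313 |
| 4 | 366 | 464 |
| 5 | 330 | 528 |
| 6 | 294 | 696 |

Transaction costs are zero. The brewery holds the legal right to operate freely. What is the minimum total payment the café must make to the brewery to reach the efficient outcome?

€990

Left alone the brewery would choose level 6 (marginal profit stays positive).
Efficient level: k* = 3 (marginal profit ≥ marginal odour cost through 3).
The café must at least cover the brewery's forgone profit from cutting 6→3: 366 + 330 + 294 = 990.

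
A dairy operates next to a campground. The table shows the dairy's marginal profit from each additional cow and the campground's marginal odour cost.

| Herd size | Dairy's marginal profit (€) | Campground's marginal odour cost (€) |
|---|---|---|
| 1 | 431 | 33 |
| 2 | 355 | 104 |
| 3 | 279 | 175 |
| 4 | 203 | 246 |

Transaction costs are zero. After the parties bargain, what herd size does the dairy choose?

Bargaining reaches the level where marginal profit last exceeds marginal odour cost.
That holds through level 3 (279 ≥ 175) but not at 4 (203 < 246).

3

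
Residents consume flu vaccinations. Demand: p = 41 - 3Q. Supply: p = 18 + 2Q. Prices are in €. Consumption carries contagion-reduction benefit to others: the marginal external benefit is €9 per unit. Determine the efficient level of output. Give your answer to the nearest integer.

Social marginal benefit = demand + MEB = 50 - 3Q.
Set SMB = MC: 50 - 3Q = 18 + 2Q → Q* = 6.4000.

Q* = 6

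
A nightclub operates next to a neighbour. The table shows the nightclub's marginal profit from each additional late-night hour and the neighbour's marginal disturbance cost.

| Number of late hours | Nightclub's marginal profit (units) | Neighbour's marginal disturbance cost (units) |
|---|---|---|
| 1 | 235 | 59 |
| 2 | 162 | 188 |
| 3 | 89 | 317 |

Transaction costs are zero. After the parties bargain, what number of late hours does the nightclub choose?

1

Bargaining reaches the level where marginal profit last exceeds marginal disturbance cost.
That holds through level 1 (235 ≥ 59) but not at 2 (162 < 188).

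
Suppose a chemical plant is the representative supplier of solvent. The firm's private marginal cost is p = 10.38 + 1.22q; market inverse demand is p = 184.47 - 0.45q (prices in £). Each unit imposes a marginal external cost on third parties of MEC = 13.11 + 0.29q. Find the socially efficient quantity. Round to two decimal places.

Social marginal cost = private MC + MEC = 23.49 + 1.51q.
Set SMC = demand: 23.49 + 1.51q = 184.47 - 0.45q → q* = 82.1327.

q* = 82.13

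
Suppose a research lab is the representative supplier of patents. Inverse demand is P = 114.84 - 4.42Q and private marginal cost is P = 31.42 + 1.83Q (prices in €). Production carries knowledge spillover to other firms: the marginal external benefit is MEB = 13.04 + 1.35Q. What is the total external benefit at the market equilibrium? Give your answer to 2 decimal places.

€294.30

Market equilibrium (private): 31.42 + 1.83Q = 114.84 - 4.42Q → Q_m = 13.3472.
Total external benefit = ∫₀^{Q_m} (13.04 + 1.35Q) dQ = 13.04×13.3472 + ½×1.35×13.3472² = 294.2972.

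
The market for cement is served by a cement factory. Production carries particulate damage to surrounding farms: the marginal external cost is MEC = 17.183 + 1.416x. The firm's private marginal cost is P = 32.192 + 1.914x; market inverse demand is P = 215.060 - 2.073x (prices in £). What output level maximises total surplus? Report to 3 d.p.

x* = 30.665

Social marginal cost = private MC + MEC = 49.375 + 3.330x.
Set SMC = demand: 49.375 + 3.330x = 215.060 - 2.073x → x* = 30.6654.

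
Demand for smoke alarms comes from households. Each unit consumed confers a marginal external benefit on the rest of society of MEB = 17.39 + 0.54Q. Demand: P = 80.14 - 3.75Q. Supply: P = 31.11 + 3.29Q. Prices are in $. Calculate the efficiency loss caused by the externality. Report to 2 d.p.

DWL = $34.41

Market equilibrium (private): 31.11 + 3.29Q = 80.14 - 3.75Q → Q_m = 6.9645.
Social marginal benefit = demand + MEB = 97.53 - 3.21Q.
Set SMB = MC: 97.53 - 3.21Q = 31.11 + 3.29Q → Q* = 10.2185.
Height of the DWL triangle at Q_m is SMB(Q_m) − MC(Q_m) = MEB(Q_m) = 21.1508.
DWL = ½ × 3.2540 × 21.1508 = 34.4124.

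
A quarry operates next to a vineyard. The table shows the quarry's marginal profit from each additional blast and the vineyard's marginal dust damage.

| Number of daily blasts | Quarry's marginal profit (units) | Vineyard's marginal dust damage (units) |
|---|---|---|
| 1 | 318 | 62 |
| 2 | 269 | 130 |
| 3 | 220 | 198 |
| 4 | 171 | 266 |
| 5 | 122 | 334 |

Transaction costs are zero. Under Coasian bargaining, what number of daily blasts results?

3

Bargaining reaches the level where marginal profit last exceeds marginal dust damage.
That holds through level 3 (220 ≥ 198) but not at 4 (171 < 266).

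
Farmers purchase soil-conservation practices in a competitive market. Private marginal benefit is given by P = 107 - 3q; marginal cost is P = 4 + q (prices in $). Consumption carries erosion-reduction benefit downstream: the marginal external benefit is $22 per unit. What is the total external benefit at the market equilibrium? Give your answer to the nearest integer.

Market equilibrium (private): 4 + q = 107 - 3q → q_m = 25.7500.
Total external benefit = MEB × q_m = 22 × 25.7500 = 566.5000.

$567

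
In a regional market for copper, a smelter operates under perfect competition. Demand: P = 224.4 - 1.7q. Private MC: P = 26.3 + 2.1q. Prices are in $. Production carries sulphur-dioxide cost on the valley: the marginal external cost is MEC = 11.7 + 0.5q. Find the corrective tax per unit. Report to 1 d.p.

Social marginal cost = private MC + MEC = 38.0 + 2.6q.
Set SMC = demand: 38.0 + 2.6q = 224.4 - 1.7q → q* = 43.3488.
The Pigouvian tax equals MEC at q*: 11.7 + 0.5×43.3488 = 33.3744.

tax = $33.4 per unit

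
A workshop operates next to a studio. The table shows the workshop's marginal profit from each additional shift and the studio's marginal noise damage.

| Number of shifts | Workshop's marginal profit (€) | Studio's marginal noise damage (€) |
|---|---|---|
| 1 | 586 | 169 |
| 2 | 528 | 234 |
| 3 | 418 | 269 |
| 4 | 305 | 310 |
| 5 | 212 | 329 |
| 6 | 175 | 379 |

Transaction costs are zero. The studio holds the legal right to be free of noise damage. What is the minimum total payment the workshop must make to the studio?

Efficient level: marginal profit ≥ marginal noise damage through level 3, so k* = 3.
With the studio holding the right, the workshop must at least compensate total damage at k*: 169 + 234 + 269 = 672.

€672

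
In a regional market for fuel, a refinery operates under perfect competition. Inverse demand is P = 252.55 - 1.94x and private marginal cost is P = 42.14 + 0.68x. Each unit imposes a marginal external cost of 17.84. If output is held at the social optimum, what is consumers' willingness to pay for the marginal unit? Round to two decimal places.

P = 109.96

Social marginal cost = private MC + MEC = 59.98 + 0.68x.
Set SMC = demand: 59.98 + 0.68x = 252.55 - 1.94x → x* = 73.5000.
Consumer price on the demand curve at x*: 252.55 − 1.94×73.5000 = 109.9600.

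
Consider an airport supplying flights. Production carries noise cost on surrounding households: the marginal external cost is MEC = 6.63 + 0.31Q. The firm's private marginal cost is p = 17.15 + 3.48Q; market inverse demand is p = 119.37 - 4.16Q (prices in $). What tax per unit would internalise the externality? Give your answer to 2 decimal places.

tax = $10.36 per unit

Social marginal cost = private MC + MEC = 23.78 + 3.79Q.
Set SMC = demand: 23.78 + 3.79Q = 119.37 - 4.16Q → Q* = 12.0239.
The Pigouvian tax equals MEC at Q*: 6.63 + 0.31×12.0239 = 10.3574.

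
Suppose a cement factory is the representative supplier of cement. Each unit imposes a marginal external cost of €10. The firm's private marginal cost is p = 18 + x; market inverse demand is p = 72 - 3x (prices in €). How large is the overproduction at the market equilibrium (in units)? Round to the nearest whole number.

Market equilibrium (private): 18 + x = 72 - 3x → x_m = 13.5000.
Social marginal cost = private MC + MEC = 28 + x.
Set SMC = demand: 28 + x = 72 - 3x → x* = 11.0000.
Gap = |13.5000 − 11.0000| = 2.5000.

3 units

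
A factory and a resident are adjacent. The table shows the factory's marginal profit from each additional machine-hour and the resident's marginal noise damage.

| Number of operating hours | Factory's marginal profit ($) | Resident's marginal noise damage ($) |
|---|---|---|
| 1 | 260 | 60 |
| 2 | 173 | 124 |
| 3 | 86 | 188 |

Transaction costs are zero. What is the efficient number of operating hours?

2

Bargaining reaches the level where marginal profit last exceeds marginal noise damage.
That holds through level 2 (173 ≥ 124) but not at 3 (86 < 188).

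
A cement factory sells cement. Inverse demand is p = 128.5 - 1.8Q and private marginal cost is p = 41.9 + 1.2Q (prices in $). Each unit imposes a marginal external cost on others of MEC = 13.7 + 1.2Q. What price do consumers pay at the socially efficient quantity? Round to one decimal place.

Social marginal cost = private MC + MEC = 55.6 + 2.4Q.
Set SMC = demand: 55.6 + 2.4Q = 128.5 - 1.8Q → Q* = 17.3571.
Consumer price on the demand curve at Q*: 128.5 − 1.8×17.3571 = 97.2572.

P = $97.3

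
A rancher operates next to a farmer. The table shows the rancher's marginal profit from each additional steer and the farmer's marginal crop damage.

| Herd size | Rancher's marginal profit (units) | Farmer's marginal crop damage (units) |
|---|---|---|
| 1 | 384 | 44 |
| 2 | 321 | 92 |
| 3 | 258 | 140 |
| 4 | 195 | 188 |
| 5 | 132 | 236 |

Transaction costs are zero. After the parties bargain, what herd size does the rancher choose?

Bargaining reaches the level where marginal profit last exceeds marginal crop damage.
That holds through level 4 (195 ≥ 188) but not at 5 (132 < 236).

4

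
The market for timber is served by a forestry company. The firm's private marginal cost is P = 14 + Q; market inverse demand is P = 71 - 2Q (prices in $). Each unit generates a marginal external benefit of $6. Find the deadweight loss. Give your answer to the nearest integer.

Market equilibrium (private): 14 + Q = 71 - 2Q → Q_m = 19.0000.
Social marginal cost = private MC − MEB = 8 + Q.
Set SMC = demand: 8 + Q = 71 - 2Q → Q* = 21.0000.
Height of the DWL triangle at Q_m is demand(Q_m) − SMC(Q_m) = MEB(Q_m) = 6.0000.
DWL = ½ × 2.0000 × 6.0000 = 6.0000.

DWL = $6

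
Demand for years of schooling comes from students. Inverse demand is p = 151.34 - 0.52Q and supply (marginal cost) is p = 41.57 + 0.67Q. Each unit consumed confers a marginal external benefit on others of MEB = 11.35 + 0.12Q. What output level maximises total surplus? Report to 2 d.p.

Q* = 113.20

Social marginal benefit = demand + MEB = 162.69 - 0.40Q.
Set SMB = MC: 162.69 - 0.40Q = 41.57 + 0.67Q → Q* = 113.1963.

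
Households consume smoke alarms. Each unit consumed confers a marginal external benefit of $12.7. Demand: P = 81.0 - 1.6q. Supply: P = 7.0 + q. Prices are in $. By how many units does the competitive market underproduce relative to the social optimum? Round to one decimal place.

4.9 units

Market equilibrium (private): 7.0 + q = 81.0 - 1.6q → q_m = 28.4615.
Social marginal benefit = demand + MEB = 93.7 - 1.6q.
Set SMB = MC: 93.7 - 1.6q = 7.0 + q → q* = 33.3462.
Gap = |28.4615 − 33.3462| = 4.8847.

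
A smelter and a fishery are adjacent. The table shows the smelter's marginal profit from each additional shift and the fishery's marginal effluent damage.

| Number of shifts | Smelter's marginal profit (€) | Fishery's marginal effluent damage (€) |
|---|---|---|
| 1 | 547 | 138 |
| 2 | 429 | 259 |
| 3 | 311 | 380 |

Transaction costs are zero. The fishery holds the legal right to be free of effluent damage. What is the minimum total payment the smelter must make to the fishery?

Efficient level: marginal profit ≥ marginal effluent damage through level 2, so k* = 2.
With the fishery holding the right, the smelter must at least compensate total damage at k*: 138 + 259 = 397.

€397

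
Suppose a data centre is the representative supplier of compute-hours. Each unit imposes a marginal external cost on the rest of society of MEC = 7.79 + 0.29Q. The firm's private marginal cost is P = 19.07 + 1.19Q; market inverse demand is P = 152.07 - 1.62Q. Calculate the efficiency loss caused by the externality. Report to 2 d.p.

Market equilibrium (private): 19.07 + 1.19Q = 152.07 - 1.62Q → Q_m = 47.3310.
Social marginal cost = private MC + MEC = 26.86 + 1.48Q.
Set SMC = demand: 26.86 + 1.48Q = 152.07 - 1.62Q → Q* = 40.3903.
The welfare-loss triangle has base |Q_m − Q*| and height MEC(Q_m) (the vertical gap between SMC and demand is zero at Q* and MEC at Q_m).
DWL = ½ × 6.9407 × 21.5160 = 74.6681.

DWL = 74.67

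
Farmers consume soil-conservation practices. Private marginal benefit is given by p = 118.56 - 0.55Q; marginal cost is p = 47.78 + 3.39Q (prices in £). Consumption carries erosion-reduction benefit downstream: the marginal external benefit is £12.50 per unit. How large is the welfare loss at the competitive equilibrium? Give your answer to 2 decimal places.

DWL = £19.83

Market equilibrium (private): 47.78 + 3.39Q = 118.56 - 0.55Q → Q_m = 17.9645.
Social marginal benefit = demand + MEB = 131.06 - 0.55Q.
Set SMB = MC: 131.06 - 0.55Q = 47.78 + 3.39Q → Q* = 21.1371.
Height of the DWL triangle at Q_m is SMB(Q_m) − MC(Q_m) = MEB(Q_m) = 12.5000.
DWL = ½ × 3.1726 × 12.5000 = 19.8288.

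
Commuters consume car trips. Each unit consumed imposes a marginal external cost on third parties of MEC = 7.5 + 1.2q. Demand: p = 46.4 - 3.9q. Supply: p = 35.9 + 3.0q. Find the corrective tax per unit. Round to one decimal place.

Social marginal benefit = demand − MEC = 38.9 - 5.1q.
Set SMB = MC: 38.9 - 5.1q = 35.9 + 3.0q → q* = 0.3704.
The Pigouvian tax equals MEC at q*: 7.5 + 1.2×0.3704 = 7.9445.

tax = 7.9 per unit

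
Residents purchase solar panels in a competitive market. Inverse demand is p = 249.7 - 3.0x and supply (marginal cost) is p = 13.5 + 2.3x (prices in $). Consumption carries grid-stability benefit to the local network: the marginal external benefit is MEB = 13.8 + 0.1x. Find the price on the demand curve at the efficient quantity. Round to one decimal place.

Social marginal benefit = demand + MEB = 263.5 - 2.9x.
Set SMB = MC: 263.5 - 2.9x = 13.5 + 2.3x → x* = 48.0769.
Consumer price on the demand curve at x*: 249.7 − 3.0×48.0769 = 105.4693.

P = $105.5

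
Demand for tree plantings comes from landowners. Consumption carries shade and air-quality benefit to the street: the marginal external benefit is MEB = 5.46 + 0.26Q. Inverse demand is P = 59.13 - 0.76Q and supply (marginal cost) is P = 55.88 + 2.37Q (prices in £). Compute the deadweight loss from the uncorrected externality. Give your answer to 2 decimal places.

Market equilibrium (private): 55.88 + 2.37Q = 59.13 - 0.76Q → Q_m = 1.0383.
Social marginal benefit = demand + MEB = 64.59 - 0.50Q.
Set SMB = MC: 64.59 - 0.50Q = 55.88 + 2.37Q → Q* = 3.0348.
Between Q* and Q_m the wedge SMB − MC runs linearly from 0 to MEB(Q_m), so the loss is a triangle.
DWL = ½ × 1.9965 × 5.7300 = 5.7200.

DWL = £5.72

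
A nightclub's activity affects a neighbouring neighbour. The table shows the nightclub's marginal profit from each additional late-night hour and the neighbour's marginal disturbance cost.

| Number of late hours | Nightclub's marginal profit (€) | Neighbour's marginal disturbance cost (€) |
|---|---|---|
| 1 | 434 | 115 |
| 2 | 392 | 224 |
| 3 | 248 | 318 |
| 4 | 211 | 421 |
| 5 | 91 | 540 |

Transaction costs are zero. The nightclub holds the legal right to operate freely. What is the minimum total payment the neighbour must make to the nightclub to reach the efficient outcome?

Left alone the nightclub would choose level 5 (marginal profit stays positive).
Efficient level: k* = 2 (marginal profit ≥ marginal disturbance cost through 2).
The neighbour must at least cover the nightclub's forgone profit from cutting 5→2: 248 + 211 + 91 = 550.

€550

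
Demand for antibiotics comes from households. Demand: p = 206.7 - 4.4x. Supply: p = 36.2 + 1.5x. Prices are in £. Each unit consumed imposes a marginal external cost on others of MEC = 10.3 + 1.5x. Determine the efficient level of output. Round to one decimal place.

Social marginal benefit = demand − MEC = 196.4 - 5.9x.
Set SMB = MC: 196.4 - 5.9x = 36.2 + 1.5x → x* = 21.6486.

x* = 21.6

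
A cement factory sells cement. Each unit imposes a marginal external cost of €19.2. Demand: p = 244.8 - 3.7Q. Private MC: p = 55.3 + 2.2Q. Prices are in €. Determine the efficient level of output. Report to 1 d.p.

Q* = 28.9

Social marginal cost = private MC + MEC = 74.5 + 2.2Q.
Set SMC = demand: 74.5 + 2.2Q = 244.8 - 3.7Q → Q* = 28.8644.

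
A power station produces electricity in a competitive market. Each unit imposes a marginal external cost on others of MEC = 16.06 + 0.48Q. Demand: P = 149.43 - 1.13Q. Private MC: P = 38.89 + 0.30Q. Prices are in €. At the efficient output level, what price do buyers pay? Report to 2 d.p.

P = €93.53

Social marginal cost = private MC + MEC = 54.95 + 0.78Q.
Set SMC = demand: 54.95 + 0.78Q = 149.43 - 1.13Q → Q* = 49.4660.
Consumer price on the demand curve at Q*: 149.43 − 1.13×49.4660 = 93.5334.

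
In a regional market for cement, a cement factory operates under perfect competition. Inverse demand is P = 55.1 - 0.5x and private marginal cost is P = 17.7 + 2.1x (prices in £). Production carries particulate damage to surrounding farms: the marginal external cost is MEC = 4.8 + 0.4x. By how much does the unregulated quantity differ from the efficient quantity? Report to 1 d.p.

3.5 units

Market equilibrium (private): 17.7 + 2.1x = 55.1 - 0.5x → x_m = 14.3846.
Social marginal cost = private MC + MEC = 22.5 + 2.5x.
Set SMC = demand: 22.5 + 2.5x = 55.1 - 0.5x → x* = 10.8667.
Gap = |14.3846 − 10.8667| = 3.5179.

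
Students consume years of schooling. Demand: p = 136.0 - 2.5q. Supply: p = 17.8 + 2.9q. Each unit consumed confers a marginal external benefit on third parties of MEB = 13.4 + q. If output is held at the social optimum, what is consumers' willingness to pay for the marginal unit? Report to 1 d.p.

Social marginal benefit = demand + MEB = 149.4 - 1.5q.
Set SMB = MC: 149.4 - 1.5q = 17.8 + 2.9q → q* = 29.9091.
Consumer price on the demand curve at q*: 136.0 − 2.5×29.9091 = 61.2273.

P = 61.2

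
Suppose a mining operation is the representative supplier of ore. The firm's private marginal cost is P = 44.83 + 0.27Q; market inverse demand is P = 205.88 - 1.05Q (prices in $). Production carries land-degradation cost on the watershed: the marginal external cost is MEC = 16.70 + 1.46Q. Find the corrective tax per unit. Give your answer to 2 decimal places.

tax = $92.51 per unit

Social marginal cost = private MC + MEC = 61.53 + 1.73Q.
Set SMC = demand: 61.53 + 1.73Q = 205.88 - 1.05Q → Q* = 51.9245.
The Pigouvian tax equals MEC at Q*: 16.70 + 1.46×51.9245 = 92.5098.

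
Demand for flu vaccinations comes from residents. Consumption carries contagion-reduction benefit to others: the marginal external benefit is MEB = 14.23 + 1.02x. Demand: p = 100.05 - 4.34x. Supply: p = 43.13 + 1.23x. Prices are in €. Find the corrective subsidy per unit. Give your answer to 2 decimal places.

Social marginal benefit = demand + MEB = 114.28 - 3.32x.
Set SMB = MC: 114.28 - 3.32x = 43.13 + 1.23x → x* = 15.6374.
The Pigouvian subsidy equals MEB at x*: 14.23 + 1.02×15.6374 = 30.1801.

subsidy = €30.18 per unit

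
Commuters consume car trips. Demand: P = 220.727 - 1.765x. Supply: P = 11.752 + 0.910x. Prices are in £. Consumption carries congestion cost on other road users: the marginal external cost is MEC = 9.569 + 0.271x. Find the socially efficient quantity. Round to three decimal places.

x* = 67.687

Social marginal benefit = demand − MEC = 211.158 - 2.036x.
Set SMB = MC: 211.158 - 2.036x = 11.752 + 0.910x → x* = 67.6870.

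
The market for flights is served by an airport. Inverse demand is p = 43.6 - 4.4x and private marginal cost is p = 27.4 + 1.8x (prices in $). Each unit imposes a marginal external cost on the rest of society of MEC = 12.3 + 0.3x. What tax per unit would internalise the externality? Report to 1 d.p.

tax = $12.5 per unit

Social marginal cost = private MC + MEC = 39.7 + 2.1x.
Set SMC = demand: 39.7 + 2.1x = 43.6 - 4.4x → x* = 0.6000.
The Pigouvian tax equals MEC at x*: 12.3 + 0.3×0.6000 = 12.4800.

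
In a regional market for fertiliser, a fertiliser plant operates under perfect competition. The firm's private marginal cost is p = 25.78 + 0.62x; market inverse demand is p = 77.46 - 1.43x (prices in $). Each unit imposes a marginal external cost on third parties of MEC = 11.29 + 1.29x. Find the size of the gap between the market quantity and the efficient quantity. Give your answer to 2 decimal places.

13.12 units

Market equilibrium (private): 25.78 + 0.62x = 77.46 - 1.43x → x_m = 25.2098.
Social marginal cost = private MC + MEC = 37.07 + 1.91x.
Set SMC = demand: 37.07 + 1.91x = 77.46 - 1.43x → x* = 12.0928.
Gap = |25.2098 − 12.0928| = 13.1170.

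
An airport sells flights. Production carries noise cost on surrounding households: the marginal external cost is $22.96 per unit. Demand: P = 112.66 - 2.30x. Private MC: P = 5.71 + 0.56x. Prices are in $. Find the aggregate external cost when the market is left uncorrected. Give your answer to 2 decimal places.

Market equilibrium (private): 5.71 + 0.56x = 112.66 - 2.30x → x_m = 37.3951.
Total external cost = MEC × x_m = 22.96 × 37.3951 = 858.5915.

$858.59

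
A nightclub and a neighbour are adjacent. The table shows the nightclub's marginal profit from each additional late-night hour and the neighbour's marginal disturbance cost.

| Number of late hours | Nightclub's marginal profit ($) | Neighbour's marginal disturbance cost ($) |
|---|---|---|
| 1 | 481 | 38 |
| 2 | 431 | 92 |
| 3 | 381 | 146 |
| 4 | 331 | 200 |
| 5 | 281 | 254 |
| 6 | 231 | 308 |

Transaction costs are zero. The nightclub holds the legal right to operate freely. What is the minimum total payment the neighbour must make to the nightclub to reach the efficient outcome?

$231

Left alone the nightclub would choose level 6 (marginal profit stays positive).
Efficient level: k* = 5 (marginal profit ≥ marginal disturbance cost through 5).
The neighbour must at least cover the nightclub's forgone profit from cutting 6→5: 231 = 231.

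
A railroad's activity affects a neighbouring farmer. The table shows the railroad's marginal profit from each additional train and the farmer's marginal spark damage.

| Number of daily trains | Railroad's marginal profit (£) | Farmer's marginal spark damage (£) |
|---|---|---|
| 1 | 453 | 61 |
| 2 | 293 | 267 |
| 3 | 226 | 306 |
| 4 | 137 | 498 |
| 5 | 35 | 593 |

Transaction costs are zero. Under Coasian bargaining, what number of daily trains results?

2

Bargaining reaches the level where marginal profit last exceeds marginal spark damage.
That holds through level 2 (293 ≥ 267) but not at 3 (226 < 306).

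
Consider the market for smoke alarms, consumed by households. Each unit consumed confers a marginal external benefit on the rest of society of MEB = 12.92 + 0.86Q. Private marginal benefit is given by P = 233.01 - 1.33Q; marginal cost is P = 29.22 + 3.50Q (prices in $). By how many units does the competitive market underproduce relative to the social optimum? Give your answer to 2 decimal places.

12.39 units

Market equilibrium (private): 29.22 + 3.50Q = 233.01 - 1.33Q → Q_m = 42.1925.
Social marginal benefit = demand + MEB = 245.93 - 0.47Q.
Set SMB = MC: 245.93 - 0.47Q = 29.22 + 3.50Q → Q* = 54.5869.
Gap = |42.1925 − 54.5869| = 12.3944.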